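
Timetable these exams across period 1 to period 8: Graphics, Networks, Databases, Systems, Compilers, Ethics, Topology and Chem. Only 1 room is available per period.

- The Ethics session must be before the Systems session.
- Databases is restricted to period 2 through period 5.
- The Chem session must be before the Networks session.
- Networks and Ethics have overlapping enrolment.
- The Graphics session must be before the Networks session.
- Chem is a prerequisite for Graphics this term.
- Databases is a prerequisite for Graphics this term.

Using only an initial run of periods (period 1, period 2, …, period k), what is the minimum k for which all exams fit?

The precedence chain requires at least 3 distinct periods.
With at most 1 per period and 8 exams, at least 8 periods are needed.
Propagating the time windows through the other constraints, Networks can't land before period 4, so the schedule must run through at least period 4.
8 works (last occupied period: period 8): for example Topology -> period 8; Chem -> period 1; Graphics -> period 3; Databases -> period 2; Systems -> period 6; Ethics -> period 5; Networks -> period 4; Compilers -> period 7.

8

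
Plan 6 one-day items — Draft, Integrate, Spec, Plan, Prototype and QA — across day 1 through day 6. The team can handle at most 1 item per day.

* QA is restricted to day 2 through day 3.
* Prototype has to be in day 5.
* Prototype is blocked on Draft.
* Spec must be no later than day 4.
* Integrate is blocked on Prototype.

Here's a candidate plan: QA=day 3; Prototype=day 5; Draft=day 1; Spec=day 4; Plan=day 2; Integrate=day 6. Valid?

Spec must be no later than day 4 — holds.
QA is restricted to day 2 through day 3 — holds.
The team can handle at most 1 item per day — holds.
Integrate is blocked on Prototype — holds.
Prototype is blocked on Draft — holds.
Prototype has to be in day 5 — holds.

Yes, all constraints hold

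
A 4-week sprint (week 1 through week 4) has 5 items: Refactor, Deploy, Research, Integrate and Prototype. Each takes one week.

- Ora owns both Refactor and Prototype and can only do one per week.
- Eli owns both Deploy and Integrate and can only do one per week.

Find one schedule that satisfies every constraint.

Prototype in week 2; Integrate in week 2; Deploy in week 1; Research in week 1; Refactor in week 1

Checking: Deploy(week 1) != Integrate(week 2); Refactor(week 1) != Prototype(week 2).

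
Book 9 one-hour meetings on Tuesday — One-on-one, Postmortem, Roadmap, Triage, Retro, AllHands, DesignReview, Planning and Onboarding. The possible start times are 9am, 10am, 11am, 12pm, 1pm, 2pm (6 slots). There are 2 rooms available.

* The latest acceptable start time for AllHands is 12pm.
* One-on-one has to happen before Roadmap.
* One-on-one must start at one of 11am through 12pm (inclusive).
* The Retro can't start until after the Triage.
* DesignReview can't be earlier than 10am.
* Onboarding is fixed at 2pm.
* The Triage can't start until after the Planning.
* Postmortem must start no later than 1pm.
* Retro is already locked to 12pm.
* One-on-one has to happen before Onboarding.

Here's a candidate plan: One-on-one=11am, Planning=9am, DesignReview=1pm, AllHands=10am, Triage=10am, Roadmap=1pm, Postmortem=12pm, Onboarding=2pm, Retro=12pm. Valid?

One-on-one has to happen before Roadmap — holds.
Retro is already locked to 12pm — holds.
One-on-one has to happen before Onboarding — holds.
One-on-one must start at one of 11am through 12pm (inclusive) — holds.
The Retro can't start until after the Triage — holds.
Postmortem must start no later than 1pm — holds.
The latest acceptable start time for AllHands is 12pm — holds.
DesignReview can't be earlier than 10am — holds.
The Triage can't start until after the Planning — holds.
There are 2 rooms available — holds.
Onboarding is fixed at 2pm — holds.

Yes, all constraints hold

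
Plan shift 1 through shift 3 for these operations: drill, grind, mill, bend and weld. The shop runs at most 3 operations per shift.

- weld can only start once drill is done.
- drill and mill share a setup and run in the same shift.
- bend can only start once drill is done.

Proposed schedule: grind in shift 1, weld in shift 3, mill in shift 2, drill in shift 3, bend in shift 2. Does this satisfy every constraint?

weld can only start once drill is done — violated.
The shop runs at most 3 operations per shift — holds.
bend can only start once drill is done — violated.
drill and mill share a setup and run in the same shift — violated.

No. bend can only start once drill is done is not satisfied.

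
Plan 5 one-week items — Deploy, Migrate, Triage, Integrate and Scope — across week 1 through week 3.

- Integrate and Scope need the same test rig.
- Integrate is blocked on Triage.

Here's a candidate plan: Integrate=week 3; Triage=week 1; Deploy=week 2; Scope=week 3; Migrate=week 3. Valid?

Integrate and Scope need the same test rig — violated.
Integrate is blocked on Triage — holds.

No — it violates: Integrate and Scope need the same test rig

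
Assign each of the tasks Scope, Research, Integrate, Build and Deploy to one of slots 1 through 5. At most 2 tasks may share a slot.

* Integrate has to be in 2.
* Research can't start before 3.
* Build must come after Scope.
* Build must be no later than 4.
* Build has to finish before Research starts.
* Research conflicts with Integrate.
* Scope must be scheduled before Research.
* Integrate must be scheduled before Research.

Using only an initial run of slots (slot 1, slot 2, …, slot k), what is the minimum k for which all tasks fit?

The precedence chain requires at least 3 distinct slots.
With at most 2 per slot and 5 tasks, at least 3 slots are needed.
3 works (last occupied slot: 3): for example Build -> 2, Deploy -> 1, Integrate -> 2, Scope -> 1, Research -> 3.

3 slots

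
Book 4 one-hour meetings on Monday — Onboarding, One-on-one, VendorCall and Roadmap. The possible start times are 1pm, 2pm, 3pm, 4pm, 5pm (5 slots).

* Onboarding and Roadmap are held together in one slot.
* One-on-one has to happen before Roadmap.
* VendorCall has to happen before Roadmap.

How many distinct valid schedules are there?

Splitting on Onboarding: it can be 2pm (1), 3pm (4), 4pm (9), 5pm (16). Listing each branch's schedules as (One-on-one, VendorCall, Roadmap):
Onboarding=2pm: (1pm,1pm,2pm) — 1.
Onboarding=3pm: (1pm,1pm,3pm) (1pm,2pm,3pm) (2pm,1pm,3pm) (2pm,2pm,3pm) — 4.
Onboarding=4pm: (1pm,1pm,4pm) (1pm,2pm,4pm) (1pm,3pm,4pm) (2pm,1pm,4pm) (2pm,2pm,4pm) (2pm,3pm,4pm) (3pm,1pm,4pm) (3pm,2pm,4pm) (3pm,3pm,4pm) — 9.
Onboarding=5pm: (1pm,1pm,5pm) (1pm,2pm,5pm) (1pm,3pm,5pm) (1pm,4pm,5pm) (2pm,1pm,5pm) (2pm,2pm,5pm) (2pm,3pm,5pm) (2pm,4pm,5pm) (3pm,1pm,5pm) (3pm,2pm,5pm) (3pm,3pm,5pm) (3pm,4pm,5pm) (4pm,1pm,5pm) (4pm,2pm,5pm) (4pm,3pm,5pm) (4pm,4pm,5pm) — 16.
Summing: 1 + 4 + 9 + 16 = 30.

30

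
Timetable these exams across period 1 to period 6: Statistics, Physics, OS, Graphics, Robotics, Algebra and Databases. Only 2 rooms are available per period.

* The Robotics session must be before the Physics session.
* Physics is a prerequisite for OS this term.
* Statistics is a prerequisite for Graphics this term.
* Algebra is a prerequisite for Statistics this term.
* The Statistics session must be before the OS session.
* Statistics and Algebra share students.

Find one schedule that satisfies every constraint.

OS -> period 3; Databases -> period 4; Physics -> period 2; Graphics -> period 3; Algebra -> period 1; Robotics -> period 1; Statistics -> period 2

Checking: Statistics(period 2) before Graphics(period 3); Physics(period 2) before OS(period 3); Statistics(period 2) before OS(period 3); Algebra(period 1) before Statistics(period 2); Robotics(period 1) before Physics(period 2); Statistics(period 2) != Algebra(period 1); max 2 per period (cap 2).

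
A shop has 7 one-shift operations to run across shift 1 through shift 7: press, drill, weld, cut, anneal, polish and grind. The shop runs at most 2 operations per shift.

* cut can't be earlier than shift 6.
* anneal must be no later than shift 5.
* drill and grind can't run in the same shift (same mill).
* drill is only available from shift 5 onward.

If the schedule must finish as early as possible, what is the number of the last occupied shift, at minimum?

6

With at most 2 per shift and 7 operations, at least 4 shifts are needed.
cut can't be placed before shift 6, so the schedule must run through at least shift 6.
6 works (last occupied shift: shift 6): for example drill -> shift 5; cut -> shift 6; press -> shift 1; weld -> shift 2; polish -> shift 2; anneal -> shift 1; grind -> shift 3.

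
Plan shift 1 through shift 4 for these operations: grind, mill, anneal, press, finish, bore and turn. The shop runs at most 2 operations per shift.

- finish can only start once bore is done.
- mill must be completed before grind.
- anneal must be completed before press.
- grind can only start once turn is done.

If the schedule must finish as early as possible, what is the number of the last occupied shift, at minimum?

The precedence chain requires at least 2 distinct shifts.
With at most 2 per shift and 7 operations, at least 4 shifts are needed.
4 works (last occupied shift: shift 4): for example finish=shift 4; anneal=shift 2; turn=shift 1; grind=shift 2; press=shift 3; bore=shift 3; mill=shift 1.

shift 4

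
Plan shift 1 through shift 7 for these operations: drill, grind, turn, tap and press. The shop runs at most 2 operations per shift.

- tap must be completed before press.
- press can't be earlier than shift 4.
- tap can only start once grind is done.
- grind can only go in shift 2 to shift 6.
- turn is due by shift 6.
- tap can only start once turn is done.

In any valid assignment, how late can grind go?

Grind is available from shift 2; grind's own window allows nothing later than shift 6; downstream work caps grind at shift 5.
grind at shift 5 is achievable: tap in shift 6; grind in shift 5; drill in shift 1; press in shift 7; turn in shift 1.

shift 5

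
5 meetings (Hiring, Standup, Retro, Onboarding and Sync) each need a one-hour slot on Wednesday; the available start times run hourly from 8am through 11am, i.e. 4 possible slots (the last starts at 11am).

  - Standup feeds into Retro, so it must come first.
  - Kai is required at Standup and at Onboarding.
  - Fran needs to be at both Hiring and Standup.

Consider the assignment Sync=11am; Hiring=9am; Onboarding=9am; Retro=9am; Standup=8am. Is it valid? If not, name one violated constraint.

Fran needs to be at both Hiring and Standup — holds.
Kai is required at Standup and at Onboarding — holds.
Standup feeds into Retro, so it must come first — holds.

Yes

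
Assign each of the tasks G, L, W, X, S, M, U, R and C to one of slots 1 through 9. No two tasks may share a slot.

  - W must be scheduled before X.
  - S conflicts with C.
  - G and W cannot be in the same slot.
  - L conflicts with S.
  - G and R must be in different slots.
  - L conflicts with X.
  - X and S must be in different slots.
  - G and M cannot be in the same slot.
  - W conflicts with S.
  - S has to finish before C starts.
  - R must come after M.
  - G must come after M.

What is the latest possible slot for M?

7

Downstream work caps M at 8.
M at 7 is achievable: G -> 8, S -> 3, L -> 5, W -> 1, U -> 6, M -> 7, C -> 4, R -> 9, X -> 2.
Nothing later works — the conflict and capacity constraints rule out every slot after 7.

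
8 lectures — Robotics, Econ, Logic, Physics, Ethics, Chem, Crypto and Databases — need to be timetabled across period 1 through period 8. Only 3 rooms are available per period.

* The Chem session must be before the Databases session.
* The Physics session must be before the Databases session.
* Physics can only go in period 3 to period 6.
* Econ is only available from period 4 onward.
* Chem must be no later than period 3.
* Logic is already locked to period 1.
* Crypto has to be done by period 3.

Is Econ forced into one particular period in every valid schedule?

No

Econ can be period 4 (e.g. Chem -> period 1, Robotics -> period 2, Ethics -> period 2, Logic -> period 1, Crypto -> period 1, Econ -> period 4, Databases -> period 4, Physics -> period 3) or period 5 (e.g. Econ in period 5; Chem in period 1; Databases in period 4; Robotics in period 2; Crypto in period 1; Logic in period 1; Ethics in period 2; Physics in period 3).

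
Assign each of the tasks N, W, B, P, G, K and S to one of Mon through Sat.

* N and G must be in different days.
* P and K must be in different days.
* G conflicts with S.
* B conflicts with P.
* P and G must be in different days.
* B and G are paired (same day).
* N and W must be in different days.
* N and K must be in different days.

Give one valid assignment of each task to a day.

W -> Tue, G -> Tue, N -> Mon, S -> Mon, B -> Tue, P -> Mon, K -> Tue

Checking: N(Mon) != G(Tue); P(Mon) != G(Tue); P(Mon) != K(Tue); G(Tue) != S(Mon); N(Mon) != W(Tue); B(Tue) != P(Mon); N(Mon) != K(Tue); B = G = Tue.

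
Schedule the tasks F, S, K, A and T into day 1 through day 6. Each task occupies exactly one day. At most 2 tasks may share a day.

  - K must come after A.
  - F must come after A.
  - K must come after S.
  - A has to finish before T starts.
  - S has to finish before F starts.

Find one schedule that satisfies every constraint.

A in day 1; F in day 2; K in day 2; S in day 1; T in day 3

Checking: S(day 1) before F(day 2); A(day 1) before K(day 2); A(day 1) before F(day 2); S(day 1) before K(day 2); A(day 1) before T(day 3); max 2 per day (cap 2).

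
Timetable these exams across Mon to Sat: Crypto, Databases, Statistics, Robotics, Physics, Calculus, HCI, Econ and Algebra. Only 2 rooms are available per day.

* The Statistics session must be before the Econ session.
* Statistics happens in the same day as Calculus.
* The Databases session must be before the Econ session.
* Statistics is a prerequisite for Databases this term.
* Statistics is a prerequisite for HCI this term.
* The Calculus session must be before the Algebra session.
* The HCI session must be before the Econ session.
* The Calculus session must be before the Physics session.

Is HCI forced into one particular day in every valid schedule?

No

HCI can be Tue (e.g. HCI=Tue; Statistics=Mon; Crypto=Thu; Calculus=Mon; Algebra=Thu; Physics=Wed; Robotics=Fri; Databases=Tue; Econ=Wed) or Wed (e.g. Statistics -> Mon, Algebra -> Wed, Databases -> Tue, Calculus -> Mon, HCI -> Wed, Econ -> Thu, Robotics -> Fri, Crypto -> Thu, Physics -> Tue).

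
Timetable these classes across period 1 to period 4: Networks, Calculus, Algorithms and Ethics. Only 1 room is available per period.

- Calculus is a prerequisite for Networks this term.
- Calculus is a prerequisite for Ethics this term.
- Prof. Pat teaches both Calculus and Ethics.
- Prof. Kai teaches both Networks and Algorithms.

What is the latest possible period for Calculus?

Downstream work caps Calculus at period 3.
Calculus at period 2 is achievable: Algorithms -> period 1, Ethics -> period 4, Networks -> period 3, Calculus -> period 2.
Nothing later works — the conflict and capacity constraints rule out every period after period 2.

period 2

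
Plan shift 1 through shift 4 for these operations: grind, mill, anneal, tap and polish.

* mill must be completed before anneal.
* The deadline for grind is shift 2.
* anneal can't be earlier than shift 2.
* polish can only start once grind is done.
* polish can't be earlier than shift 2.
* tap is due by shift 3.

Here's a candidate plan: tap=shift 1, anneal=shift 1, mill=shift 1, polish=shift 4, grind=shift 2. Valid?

anneal can't be earlier than shift 2 — violated.
polish can only start once grind is done — holds.
polish can't be earlier than shift 2 — holds.
tap is due by shift 3 — holds.
mill must be completed before anneal — violated.
The deadline for grind is shift 2 — holds.

No. anneal can't be earlier than shift 2 is not satisfied.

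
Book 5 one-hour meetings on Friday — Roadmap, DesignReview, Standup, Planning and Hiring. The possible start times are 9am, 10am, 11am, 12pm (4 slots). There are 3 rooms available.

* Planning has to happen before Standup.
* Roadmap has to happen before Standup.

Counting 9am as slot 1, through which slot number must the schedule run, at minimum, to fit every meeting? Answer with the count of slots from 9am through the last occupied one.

The precedence chain requires at least 2 distinct slots.
With at most 3 per slot and 5 meetings, at least 2 slots are needed.
2 works (last occupied slot: 10am): for example Standup -> 10am; Hiring -> 10am; Roadmap -> 9am; DesignReview -> 9am; Planning -> 9am.

2 slots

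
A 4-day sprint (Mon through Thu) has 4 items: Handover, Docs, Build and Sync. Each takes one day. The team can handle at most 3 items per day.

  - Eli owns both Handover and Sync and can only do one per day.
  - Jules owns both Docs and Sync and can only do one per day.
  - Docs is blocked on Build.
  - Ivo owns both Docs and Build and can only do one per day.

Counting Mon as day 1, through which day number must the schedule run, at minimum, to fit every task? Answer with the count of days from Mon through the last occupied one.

2

The precedence chain requires at least 2 distinct days.
With at most 3 per day and 4 tasks, at least 2 days are needed.
2 works (last occupied day: Tue): for example Build -> Mon; Sync -> Mon; Handover -> Tue; Docs -> Tue.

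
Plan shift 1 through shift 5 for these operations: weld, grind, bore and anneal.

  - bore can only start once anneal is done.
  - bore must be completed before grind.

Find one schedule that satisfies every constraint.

weld in shift 1; anneal in shift 1; bore in shift 2; grind in shift 3

Checking: anneal(shift 1) before bore(shift 2); bore(shift 2) before grind(shift 3).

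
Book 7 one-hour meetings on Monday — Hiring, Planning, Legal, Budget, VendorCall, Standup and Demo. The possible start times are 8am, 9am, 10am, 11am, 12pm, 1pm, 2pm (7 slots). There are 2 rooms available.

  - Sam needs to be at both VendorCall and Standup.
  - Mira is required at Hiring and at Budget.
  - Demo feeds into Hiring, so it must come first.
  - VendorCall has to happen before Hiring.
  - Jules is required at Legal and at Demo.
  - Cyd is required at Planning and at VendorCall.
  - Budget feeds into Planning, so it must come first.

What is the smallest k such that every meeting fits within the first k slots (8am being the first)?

The precedence chain requires at least 2 distinct slots.
With at most 2 per slot and 7 meetings, at least 4 slots are needed.
4 works (last occupied slot: 11am): for example Budget=10am; Legal=9am; VendorCall=8am; Demo=8am; Planning=11am; Hiring=9am; Standup=10am.

4 slots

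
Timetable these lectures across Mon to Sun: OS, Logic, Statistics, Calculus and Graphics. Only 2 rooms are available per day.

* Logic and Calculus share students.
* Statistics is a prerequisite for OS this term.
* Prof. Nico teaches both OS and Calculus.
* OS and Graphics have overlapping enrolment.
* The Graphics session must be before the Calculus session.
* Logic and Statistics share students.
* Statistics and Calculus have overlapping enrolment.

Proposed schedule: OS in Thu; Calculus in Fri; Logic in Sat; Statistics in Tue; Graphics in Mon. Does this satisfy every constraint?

Statistics and Calculus have overlapping enrolment — holds.
Logic and Statistics share students — holds.
Statistics is a prerequisite for OS this term — holds.
OS and Graphics have overlapping enrolment — holds.
Only 2 rooms are available per day — holds.
The Graphics session must be before the Calculus session — holds.
Logic and Calculus share students — holds.
Prof. Nico teaches both OS and Calculus — holds.

Yes, all constraints hold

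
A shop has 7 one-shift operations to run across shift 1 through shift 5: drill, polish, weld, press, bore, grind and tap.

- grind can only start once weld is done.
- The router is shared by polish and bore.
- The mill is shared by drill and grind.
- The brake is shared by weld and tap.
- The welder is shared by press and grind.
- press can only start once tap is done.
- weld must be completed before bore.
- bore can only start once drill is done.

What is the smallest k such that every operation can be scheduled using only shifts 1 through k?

The precedence chain requires at least 2 distinct shifts.
Could 2 shifts be enough, i.e. nothing placed later than shift 2? No: bore must come after drill (at shift 1 or later) → {shift 2}; press must come after tap (at shift 1 or later) → {shift 2}; tap must come before press (at shift 2 or earlier) → {shift 1}; weld must come before bore (at shift 2 or earlier) → {shift 1}; tap can't share with weld (shift 1) → nothing is left.
So 2 shifts is not enough.
3 works (last occupied shift: shift 3): for example weld=shift 1, drill=shift 1, bore=shift 2, polish=shift 1, press=shift 3, grind=shift 2, tap=shift 2.

3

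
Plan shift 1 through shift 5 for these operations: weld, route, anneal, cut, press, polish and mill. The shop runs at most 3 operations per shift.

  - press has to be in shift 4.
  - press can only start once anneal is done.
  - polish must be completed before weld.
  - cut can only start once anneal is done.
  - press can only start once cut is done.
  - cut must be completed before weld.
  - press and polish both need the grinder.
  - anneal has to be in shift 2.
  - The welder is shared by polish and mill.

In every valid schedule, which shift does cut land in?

anneal is fixed at shift 2 and must come before cut, so cut is at least shift 3.
press is fixed at shift 4 and must come after cut, so cut is at most shift 3.
So cut must be shift 3.

shift 3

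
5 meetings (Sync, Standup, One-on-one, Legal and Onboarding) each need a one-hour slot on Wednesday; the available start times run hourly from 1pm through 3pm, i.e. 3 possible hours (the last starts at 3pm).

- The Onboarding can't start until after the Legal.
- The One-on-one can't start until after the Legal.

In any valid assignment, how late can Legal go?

Downstream work caps Legal at 2pm.
Legal at 2pm is achievable: One-on-one in 3pm, Sync in 1pm, Legal in 2pm, Onboarding in 3pm, Standup in 1pm.

2pm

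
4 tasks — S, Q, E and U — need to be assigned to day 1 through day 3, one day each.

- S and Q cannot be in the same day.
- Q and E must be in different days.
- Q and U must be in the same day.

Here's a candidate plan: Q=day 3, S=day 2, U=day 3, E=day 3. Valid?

No — it violates: Q and E must be in different days

Q and U must be in the same day — holds.
Q and E must be in different days — violated.
S and Q cannot be in the same day — holds.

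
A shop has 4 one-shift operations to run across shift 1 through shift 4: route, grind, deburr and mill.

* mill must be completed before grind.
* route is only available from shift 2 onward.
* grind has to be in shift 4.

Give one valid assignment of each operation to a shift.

route in shift 2, grind in shift 4, mill in shift 1, deburr in shift 1

Checking: mill(shift 1) before grind(shift 4); route=shift 2 in [shift 2,shift 4]; grind=shift 4 in [shift 4,shift 4].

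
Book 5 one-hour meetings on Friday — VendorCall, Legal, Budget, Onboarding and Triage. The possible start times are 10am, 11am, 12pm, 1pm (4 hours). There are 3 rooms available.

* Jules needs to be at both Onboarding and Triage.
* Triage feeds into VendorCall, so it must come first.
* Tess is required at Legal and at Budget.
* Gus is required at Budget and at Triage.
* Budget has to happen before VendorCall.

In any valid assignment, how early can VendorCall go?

12pm

Precedence pushes VendorCall to at least 11am.
VendorCall at 12pm is achievable: Onboarding -> 10am; Budget -> 10am; VendorCall -> 12pm; Triage -> 11am; Legal -> 11am.
Nothing earlier works — the conflict and capacity constraints rule out every hour before 12pm.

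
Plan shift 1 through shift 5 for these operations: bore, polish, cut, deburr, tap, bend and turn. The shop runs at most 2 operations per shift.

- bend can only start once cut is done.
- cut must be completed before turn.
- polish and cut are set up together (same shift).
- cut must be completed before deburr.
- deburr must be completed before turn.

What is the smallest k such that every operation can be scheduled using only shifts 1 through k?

4 shifts

The precedence chain requires at least 3 distinct shifts.
With at most 2 per shift and 7 operations, at least 4 shifts are needed.
4 works (last occupied shift: shift 4): for example bore in shift 3, cut in shift 1, bend in shift 2, deburr in shift 2, polish in shift 1, turn in shift 3, tap in shift 4.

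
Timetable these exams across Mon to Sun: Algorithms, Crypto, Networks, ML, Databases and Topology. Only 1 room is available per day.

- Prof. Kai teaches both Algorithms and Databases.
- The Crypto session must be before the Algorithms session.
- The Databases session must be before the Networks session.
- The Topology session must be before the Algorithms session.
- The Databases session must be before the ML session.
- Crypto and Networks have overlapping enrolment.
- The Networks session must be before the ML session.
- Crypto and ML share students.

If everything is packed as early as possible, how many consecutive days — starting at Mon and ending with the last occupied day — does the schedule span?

The precedence chain requires at least 3 distinct days.
With at most 1 per day and 6 exams, at least 6 days are needed.
6 works (last occupied day: Sat): for example Topology in Tue; Algorithms in Wed; Crypto in Mon; ML in Sat; Networks in Fri; Databases in Thu.

6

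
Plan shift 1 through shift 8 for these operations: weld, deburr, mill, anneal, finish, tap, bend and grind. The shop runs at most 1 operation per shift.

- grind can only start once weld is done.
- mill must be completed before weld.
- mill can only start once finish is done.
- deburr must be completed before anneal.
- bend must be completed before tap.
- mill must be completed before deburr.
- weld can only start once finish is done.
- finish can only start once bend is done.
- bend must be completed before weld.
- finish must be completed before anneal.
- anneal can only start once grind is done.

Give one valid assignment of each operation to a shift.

finish=shift 2; bend=shift 1; weld=shift 4; grind=shift 6; mill=shift 3; deburr=shift 5; anneal=shift 7; tap=shift 8

Checking: weld(shift 4) before grind(shift 6); grind(shift 6) before anneal(shift 7); bend(shift 1) before tap(shift 8); mill(shift 3) before deburr(shift 5); finish(shift 2) before anneal(shift 7); bend(shift 1) before weld(shift 4); mill(shift 3) before weld(shift 4); deburr(shift 5) before anneal(shift 7); bend(shift 1) before finish(shift 2); finish(shift 2) before weld(shift 4); finish(shift 2) before mill(shift 3); max 1 per shift (cap 1).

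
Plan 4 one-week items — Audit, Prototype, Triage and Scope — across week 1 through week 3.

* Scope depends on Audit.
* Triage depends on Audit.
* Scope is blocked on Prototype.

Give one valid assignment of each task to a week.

Prototype=week 1; Triage=week 2; Audit=week 1; Scope=week 2

Checking: Prototype(week 1) before Scope(week 2); Audit(week 1) before Scope(week 2); Audit(week 1) before Triage(week 2).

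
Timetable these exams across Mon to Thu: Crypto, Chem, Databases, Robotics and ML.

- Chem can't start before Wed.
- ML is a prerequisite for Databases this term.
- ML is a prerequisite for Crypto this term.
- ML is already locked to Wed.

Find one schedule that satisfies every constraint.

Chem -> Wed, Crypto -> Thu, ML -> Wed, Databases -> Thu, Robotics -> Mon

Checking: ML(Wed) before Crypto(Thu); ML(Wed) before Databases(Thu); ML=Wed in [Wed,Wed]; Chem=Wed in [Wed,Thu].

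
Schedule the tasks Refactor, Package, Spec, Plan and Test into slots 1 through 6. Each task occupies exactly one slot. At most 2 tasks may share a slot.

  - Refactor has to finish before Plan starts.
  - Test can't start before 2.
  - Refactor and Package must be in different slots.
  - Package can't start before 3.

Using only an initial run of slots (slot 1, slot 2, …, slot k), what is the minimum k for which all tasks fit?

3

The precedence chain requires at least 2 distinct slots.
With at most 2 per slot and 5 tasks, at least 3 slots are needed.
Package can't be placed before 3, so the schedule must run through at least slot 3.
3 works (last occupied slot: 3): for example Plan=2, Test=2, Refactor=1, Spec=1, Package=3.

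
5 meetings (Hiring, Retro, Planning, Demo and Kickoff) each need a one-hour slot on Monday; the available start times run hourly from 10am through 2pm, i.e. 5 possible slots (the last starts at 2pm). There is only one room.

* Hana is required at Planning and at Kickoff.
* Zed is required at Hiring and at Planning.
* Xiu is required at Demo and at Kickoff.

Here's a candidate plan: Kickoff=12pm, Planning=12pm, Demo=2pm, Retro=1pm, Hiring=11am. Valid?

There is only one room — violated.
Hana is required at Planning and at Kickoff — violated.
Xiu is required at Demo and at Kickoff — holds.
Zed is required at Hiring and at Planning — holds.

Invalid. Hana is required at Planning and at Kickoff.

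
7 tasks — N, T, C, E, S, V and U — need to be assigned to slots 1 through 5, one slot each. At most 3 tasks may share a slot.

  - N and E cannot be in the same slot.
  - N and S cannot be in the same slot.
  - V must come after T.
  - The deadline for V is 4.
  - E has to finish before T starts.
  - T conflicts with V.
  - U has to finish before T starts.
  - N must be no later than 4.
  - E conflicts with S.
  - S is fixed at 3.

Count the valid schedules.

Splitting on N: it can be 1 (10), 2 (20), 4 (30). Listing each branch's schedules as (T, C, E, S, V, U):
N=1: (3,1,2,3,4,1) (3,1,2,3,4,2) (3,2,2,3,4,1) (3,2,2,3,4,2) (3,3,2,3,4,1) (3,3,2,3,4,2) (3,4,2,3,4,1) (3,4,2,3,4,2) (3,5,2,3,4,1) (3,5,2,3,4,2) — 10.
N=2: (2,1,1,3,3,1) (2,1,1,3,4,1) (2,2,1,3,3,1) (2,2,1,3,4,1) (2,3,1,3,3,1) (2,3,1,3,4,1) (2,4,1,3,3,1) (2,4,1,3,4,1) (2,5,1,3,3,1) (2,5,1,3,4,1) (3,1,1,3,4,1) (3,1,1,3,4,2) (3,2,1,3,4,1) (3,2,1,3,4,2) (3,3,1,3,4,1) (3,3,1,3,4,2) (3,4,1,3,4,1) (3,4,1,3,4,2) (3,5,1,3,4,1) (3,5,1,3,4,2) — 20.
N=4: (2,1,1,3,3,1) (2,1,1,3,4,1) (2,2,1,3,3,1) (2,2,1,3,4,1) (2,3,1,3,3,1) (2,3,1,3,4,1) (2,4,1,3,3,1) (2,4,1,3,4,1) (2,5,1,3,3,1) (2,5,1,3,4,1) (3,1,1,3,4,1) (3,1,1,3,4,2) (3,1,2,3,4,1) (3,1,2,3,4,2) (3,2,1,3,4,1) (3,2,1,3,4,2) (3,2,2,3,4,1) (3,2,2,3,4,2) (3,3,1,3,4,1) (3,3,1,3,4,2) (3,3,2,3,4,1) (3,3,2,3,4,2) (3,4,1,3,4,1) (3,4,1,3,4,2) (3,4,2,3,4,1) (3,4,2,3,4,2) (3,5,1,3,4,1) (3,5,1,3,4,2) (3,5,2,3,4,1) (3,5,2,3,4,2) — 30.
Summing: 10 + 20 + 30 = 60.

60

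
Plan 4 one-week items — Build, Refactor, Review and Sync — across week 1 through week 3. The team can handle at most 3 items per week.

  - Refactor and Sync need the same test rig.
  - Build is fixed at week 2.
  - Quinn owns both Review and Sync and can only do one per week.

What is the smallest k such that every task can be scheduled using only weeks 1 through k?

2

With at most 3 per week and 4 tasks, at least 2 weeks are needed.
Build can't be placed before week 2, so the schedule must run through at least week 2.
2 works (last occupied week: week 2): for example Review in week 1; Refactor in week 1; Build in week 2; Sync in week 2.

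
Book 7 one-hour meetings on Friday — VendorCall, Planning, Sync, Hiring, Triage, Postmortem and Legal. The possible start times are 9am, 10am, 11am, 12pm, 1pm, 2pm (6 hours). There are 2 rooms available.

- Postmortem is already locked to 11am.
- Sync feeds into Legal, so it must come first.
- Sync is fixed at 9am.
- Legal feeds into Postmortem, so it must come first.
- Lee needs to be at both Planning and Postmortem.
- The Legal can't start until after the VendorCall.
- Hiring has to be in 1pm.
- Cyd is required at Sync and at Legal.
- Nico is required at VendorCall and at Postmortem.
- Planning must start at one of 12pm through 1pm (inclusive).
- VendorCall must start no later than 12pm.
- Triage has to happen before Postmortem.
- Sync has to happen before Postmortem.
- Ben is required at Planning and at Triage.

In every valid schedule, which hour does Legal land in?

10am

Sync is fixed at 9am and must come before Legal, so Legal is at least 10am.
Postmortem is fixed at 11am and must come after Legal, so Legal is at most 10am.
So Legal must be 10am.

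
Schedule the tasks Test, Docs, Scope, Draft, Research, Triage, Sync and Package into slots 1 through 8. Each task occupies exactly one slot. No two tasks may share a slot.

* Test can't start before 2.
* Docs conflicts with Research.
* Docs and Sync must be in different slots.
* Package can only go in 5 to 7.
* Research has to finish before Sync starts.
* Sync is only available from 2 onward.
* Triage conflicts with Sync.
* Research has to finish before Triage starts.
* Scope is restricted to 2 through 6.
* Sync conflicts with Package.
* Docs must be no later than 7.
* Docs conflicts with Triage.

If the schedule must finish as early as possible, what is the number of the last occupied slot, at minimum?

The precedence chain requires at least 2 distinct slots.
With at most 1 per slot and 8 tasks, at least 8 slots are needed.
Package can't be placed before 5, so the schedule must run through at least slot 5.
8 works (last occupied slot: 8): for example Research -> 1, Docs -> 6, Package -> 5, Draft -> 8, Test -> 4, Triage -> 7, Sync -> 3, Scope -> 2.

slot 8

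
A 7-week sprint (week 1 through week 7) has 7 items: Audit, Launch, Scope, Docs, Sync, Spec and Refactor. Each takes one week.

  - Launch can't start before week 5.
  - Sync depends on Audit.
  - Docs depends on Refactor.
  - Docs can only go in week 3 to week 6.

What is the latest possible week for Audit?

week 6

Downstream work caps Audit at week 6.
Audit at week 6 is achievable: Spec -> week 1, Audit -> week 6, Sync -> week 7, Refactor -> week 1, Launch -> week 5, Docs -> week 3, Scope -> week 1.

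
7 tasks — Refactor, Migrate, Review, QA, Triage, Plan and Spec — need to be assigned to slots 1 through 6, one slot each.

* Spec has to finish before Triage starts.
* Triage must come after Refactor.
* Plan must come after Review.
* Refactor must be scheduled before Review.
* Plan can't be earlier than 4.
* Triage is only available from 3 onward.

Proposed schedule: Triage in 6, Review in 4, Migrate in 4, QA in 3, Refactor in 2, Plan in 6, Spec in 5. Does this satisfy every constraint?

Yes, all constraints hold

Spec has to finish before Triage starts — holds.
Plan can't be earlier than 4 — holds.
Plan must come after Review — holds.
Triage is only available from 3 onward — holds.
Triage must come after Refactor — holds.
Refactor must be scheduled before Review — holds.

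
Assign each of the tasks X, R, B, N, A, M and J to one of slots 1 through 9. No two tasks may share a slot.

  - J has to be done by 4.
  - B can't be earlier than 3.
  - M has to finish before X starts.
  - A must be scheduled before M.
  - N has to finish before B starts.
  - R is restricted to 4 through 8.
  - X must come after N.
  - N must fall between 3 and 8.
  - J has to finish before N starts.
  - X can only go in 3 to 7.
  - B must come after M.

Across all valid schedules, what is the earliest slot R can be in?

R is available from 4; R's own window allows nothing later than 8.
R at 4 is achievable: R=4; M=5; J=1; X=6; B=7; A=2; N=3.

4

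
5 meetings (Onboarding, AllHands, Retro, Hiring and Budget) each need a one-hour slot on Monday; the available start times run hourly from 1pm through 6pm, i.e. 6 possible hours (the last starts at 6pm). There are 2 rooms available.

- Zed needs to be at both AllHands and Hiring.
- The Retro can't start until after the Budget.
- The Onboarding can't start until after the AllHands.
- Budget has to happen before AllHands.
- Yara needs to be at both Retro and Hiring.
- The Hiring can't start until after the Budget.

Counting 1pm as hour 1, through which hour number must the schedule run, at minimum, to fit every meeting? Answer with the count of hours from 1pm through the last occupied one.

The precedence chain requires at least 3 distinct hours.
With at most 2 per hour and 5 meetings, at least 3 hours are needed.
3 works (last occupied hour: 3pm): for example Budget=1pm; Onboarding=3pm; Retro=2pm; AllHands=2pm; Hiring=3pm.

3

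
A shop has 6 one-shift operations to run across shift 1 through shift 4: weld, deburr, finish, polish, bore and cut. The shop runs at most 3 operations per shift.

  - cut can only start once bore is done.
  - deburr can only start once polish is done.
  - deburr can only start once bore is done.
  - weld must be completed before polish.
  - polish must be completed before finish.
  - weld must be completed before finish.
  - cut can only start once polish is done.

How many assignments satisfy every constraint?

24

Splitting on weld: it can be shift 1 (21), shift 2 (3). Listing each branch's schedules as (deburr, finish, polish, bore, cut) by shift number:
weld=shift 1: (3,3,2,1,3) (3,3,2,1,4) (3,3,2,2,3) (3,3,2,2,4) (3,4,2,1,3) (3,4,2,1,4) (3,4,2,2,3) (3,4,2,2,4) (4,3,2,1,3) (4,3,2,1,4) (4,3,2,2,3) (4,3,2,2,4) (4,3,2,3,4) (4,4,2,1,3) (4,4,2,1,4) (4,4,2,2,3) (4,4,2,2,4) (4,4,2,3,4) (4,4,3,1,4) (4,4,3,2,4) (4,4,3,3,4) — 21.
weld=shift 2: (4,4,3,1,4) (4,4,3,2,4) (4,4,3,3,4) — 3.
Summing: 21 + 3 = 24.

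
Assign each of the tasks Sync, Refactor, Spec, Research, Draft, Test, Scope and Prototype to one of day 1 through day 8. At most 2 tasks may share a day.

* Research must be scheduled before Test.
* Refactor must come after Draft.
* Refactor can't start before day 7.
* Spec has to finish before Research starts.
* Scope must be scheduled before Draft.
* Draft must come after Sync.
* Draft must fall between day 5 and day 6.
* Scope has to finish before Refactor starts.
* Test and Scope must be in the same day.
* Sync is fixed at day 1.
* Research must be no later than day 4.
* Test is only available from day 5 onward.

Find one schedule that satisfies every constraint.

Spec in day 1, Research in day 2, Sync in day 1, Prototype in day 2, Test in day 5, Refactor in day 7, Scope in day 5, Draft in day 6

Checking: Spec(day 1) before Research(day 2); Draft(day 6) before Refactor(day 7); Scope(day 5) before Draft(day 6); Sync(day 1) before Draft(day 6); Research(day 2) before Test(day 5); Scope(day 5) before Refactor(day 7); Test = Scope = day 5; Test=day 5 in [day 5,day 8]; Sync=day 1 in [day 1,day 1]; Refactor=day 7 in [day 7,day 8]; Draft=day 6 in [day 5,day 6]; Research=day 2 in [day 1,day 4]; max 2 per day (cap 2).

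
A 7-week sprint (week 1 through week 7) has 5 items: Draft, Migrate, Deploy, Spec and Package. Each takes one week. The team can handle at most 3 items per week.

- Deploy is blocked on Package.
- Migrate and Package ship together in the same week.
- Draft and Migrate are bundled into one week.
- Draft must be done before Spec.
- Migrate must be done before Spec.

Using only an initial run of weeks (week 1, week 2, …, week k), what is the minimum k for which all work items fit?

2 weeks

The precedence chain requires at least 2 distinct weeks.
With at most 3 per week and 5 work items, at least 2 weeks are needed.
2 works (last occupied week: week 2): for example Deploy in week 2; Draft in week 1; Package in week 1; Spec in week 2; Migrate in week 1.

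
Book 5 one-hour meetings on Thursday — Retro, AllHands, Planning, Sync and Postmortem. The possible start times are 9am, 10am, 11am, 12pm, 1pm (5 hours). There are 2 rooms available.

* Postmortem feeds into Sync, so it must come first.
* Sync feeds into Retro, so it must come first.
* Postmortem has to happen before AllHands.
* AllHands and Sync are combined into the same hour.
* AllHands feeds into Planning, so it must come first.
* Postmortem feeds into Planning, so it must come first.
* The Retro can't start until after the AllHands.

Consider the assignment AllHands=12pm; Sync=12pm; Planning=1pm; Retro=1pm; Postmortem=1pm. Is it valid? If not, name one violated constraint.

Invalid. There are 2 rooms available.

The Retro can't start until after the AllHands — holds.
Sync feeds into Retro, so it must come first — holds.
Postmortem has to happen before AllHands — violated.
There are 2 rooms available — violated.
AllHands and Sync are combined into the same hour — holds.
AllHands feeds into Planning, so it must come first — holds.
Postmortem feeds into Sync, so it must come first — violated.
Postmortem feeds into Planning, so it must come first — violated.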